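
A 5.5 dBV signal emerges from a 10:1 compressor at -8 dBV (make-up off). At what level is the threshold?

-9.5 dBV

Let T be the threshold. Output overshoot = (input overshoot)/R, so -8 − T = (5.5 − T)/10.
10·(-8 − T) = 5.5 − T → 9·T = -80 − 5.5 = -85.5.
T = -85.5/9 = -9.5 dBV.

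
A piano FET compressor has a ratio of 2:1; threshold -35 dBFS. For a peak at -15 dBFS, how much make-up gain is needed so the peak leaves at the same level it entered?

Without make-up, output = threshold + overshoot/2 = -35 + 10 = -25 dBFS.
Gap to target: 10 dB.

10 dB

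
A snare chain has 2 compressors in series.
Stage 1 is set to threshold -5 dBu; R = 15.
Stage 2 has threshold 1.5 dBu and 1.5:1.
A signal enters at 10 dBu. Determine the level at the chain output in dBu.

Stage 1: 15 dB above -5 dBu, reduced 15:1 to 1 dB above → -4 dBu.
Stage 2: below threshold (-4 ≤ 1.5); passes unchanged; output -4 dBu.

-4 dBu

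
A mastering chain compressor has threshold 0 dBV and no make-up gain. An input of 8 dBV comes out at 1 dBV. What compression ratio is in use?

8:1

Input overshoot = 8 − 0 = 8 dB; output overshoot = 1 − 0 = 1 dB.
Ratio = 8 / 1 = 8.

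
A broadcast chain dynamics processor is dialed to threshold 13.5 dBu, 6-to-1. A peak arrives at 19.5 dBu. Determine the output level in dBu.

19.5 dBu sits 6 dB over threshold.
The 6 dB excess becomes 1 dB after 6:1 reduction.
That puts the output at 14.5 dBu.

14.5 dBu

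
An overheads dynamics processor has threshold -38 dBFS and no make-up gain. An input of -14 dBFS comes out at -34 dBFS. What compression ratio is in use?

Input overshoot = -14 − (-38) = 24 dB; output overshoot = -34 − (-38) = 4 dB.
Ratio = 24 / 4 = 6.

6:1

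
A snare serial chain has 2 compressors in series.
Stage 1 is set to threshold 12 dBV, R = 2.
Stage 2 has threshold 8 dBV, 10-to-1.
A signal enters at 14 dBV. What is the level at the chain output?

8.5 dBV

Stage 1: 14 dBV is 2 dB over 12 dBV; at 2:1 that becomes 1 dB over, giving 13 dBV.
Stage 2: 13 dBV is 5 dB over 8 dBV; at 10:1 that becomes 0.5 dB over, giving 8.5 dBV.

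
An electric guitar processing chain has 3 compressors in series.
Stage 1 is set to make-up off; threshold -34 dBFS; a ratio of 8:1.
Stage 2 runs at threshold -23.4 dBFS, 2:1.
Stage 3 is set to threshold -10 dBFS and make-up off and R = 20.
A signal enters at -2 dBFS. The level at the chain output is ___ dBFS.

-30 dBFS

Stage 1: 32 dB above -34 dBFS, reduced 8:1 to 4 dB above → -30 dBFS.
Stage 2: -30 dBFS ≤ -23.4 dBFS, so stage 2 doesn't engage; output -30 dBFS.
Stage 3: -30 dBFS is at or below the -10 dBFS threshold — no compression; output -30 dBFS.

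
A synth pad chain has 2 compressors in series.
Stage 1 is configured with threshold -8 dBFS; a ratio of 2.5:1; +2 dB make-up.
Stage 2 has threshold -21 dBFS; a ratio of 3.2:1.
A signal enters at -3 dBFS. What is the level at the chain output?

Stage 1: overshoot 5 dB → 5/2.5 = 2 dB → -6 dBFS; +2 dB make-up → -4 dBFS.
Stage 2: 17 dB above -21 dBFS, reduced 3.2:1 to 5.3125 dB above → -15.6875 dBFS.

-15.6875 dBFS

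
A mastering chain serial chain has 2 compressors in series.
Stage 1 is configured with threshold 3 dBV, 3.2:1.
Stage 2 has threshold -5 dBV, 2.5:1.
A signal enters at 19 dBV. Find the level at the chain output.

0.2 dBV

Stage 1: 19 dBV is 16 dB over 3 dBV; at 3.2:1 that becomes 5 dB over, giving 8 dBV.
Stage 2: 13 dB above -5 dBV, reduced 2.5:1 to 5.2 dB above → 0.2 dBV.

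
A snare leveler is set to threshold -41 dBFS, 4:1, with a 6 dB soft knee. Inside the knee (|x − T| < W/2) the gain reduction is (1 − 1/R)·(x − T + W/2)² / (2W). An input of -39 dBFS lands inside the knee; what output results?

x − T + W/2 = -39 − (-41) + 3 = 5.
GR = (1 − 1/4) × 5² / 12 = 0.75 × 25 / 12 = 1.5625 dB.
Output = -39 − 1.5625 = -40.5625 dBFS.

-40.5625 dBFS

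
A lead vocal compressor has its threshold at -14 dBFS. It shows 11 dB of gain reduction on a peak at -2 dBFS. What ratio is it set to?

Input overshoot = -2 − (-14) = 12 dB.
Output overshoot = 12 − 11 = 1 dB.
Ratio = input overshoot / output overshoot = 12 / 1 = 12.

12:1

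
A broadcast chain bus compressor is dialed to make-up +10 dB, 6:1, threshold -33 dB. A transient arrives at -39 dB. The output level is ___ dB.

-39 dB is 6 dB below the -33 dB threshold, so no gain reduction is applied.
Make-up gain adds 10 dB: -39 + 10 = -29 dB.

-29 dB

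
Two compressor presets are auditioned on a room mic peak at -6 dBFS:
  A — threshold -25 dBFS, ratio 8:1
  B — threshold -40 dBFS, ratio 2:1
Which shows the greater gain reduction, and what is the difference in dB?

A: GR = 19 − 19/8 = 16.625 dB.
B: GR = 34 − 34/2 = 17 dB.
Difference: 0.375 dB in favour of B.

B, by 0.375 dB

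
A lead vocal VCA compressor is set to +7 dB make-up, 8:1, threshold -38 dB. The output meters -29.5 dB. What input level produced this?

-26 dB

Remove make-up: -29.5 − 7 = -36.5 dB.
That's 1.5 dB above the -38 dB threshold.
Undo the ratio: input overshoot = 1.5 × 8 = 12 dB, giving input = -26 dB.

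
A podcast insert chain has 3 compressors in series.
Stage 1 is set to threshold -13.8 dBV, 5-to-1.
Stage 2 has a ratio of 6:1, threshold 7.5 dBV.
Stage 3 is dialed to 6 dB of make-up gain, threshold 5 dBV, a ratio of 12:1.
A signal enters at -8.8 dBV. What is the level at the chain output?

-6.8 dBV

Stage 1: -8.8 dBV is 5 dB over -13.8 dBV; at 5:1 that becomes 1 dB over, giving -12.8 dBV.
Stage 2: -12.8 dBV is at or below the 7.5 dBV threshold — no compression; output -12.8 dBV.
Stage 3: -12.8 dBV is at or below the 5 dBV threshold — no compression; make-up brings it to -6.8 dBV.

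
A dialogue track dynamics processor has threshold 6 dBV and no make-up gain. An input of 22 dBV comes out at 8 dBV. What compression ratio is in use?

8:1

Input overshoot = 22 − 6 = 16 dB; output overshoot = 8 − 6 = 2 dB.
Ratio = 16 / 2 = 8.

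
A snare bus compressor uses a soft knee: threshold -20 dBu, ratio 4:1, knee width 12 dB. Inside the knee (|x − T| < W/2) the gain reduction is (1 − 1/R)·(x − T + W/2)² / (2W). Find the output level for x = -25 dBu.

-25.03125 dBu

x − T + W/2 = -25 − (-20) + 6 = 1.
GR = (1 − 1/4) × 1² / 24 = 0.75 × 1 / 24 = 0.03125 dB.
Output = -25 − 0.03125 = -25.03125 dBu.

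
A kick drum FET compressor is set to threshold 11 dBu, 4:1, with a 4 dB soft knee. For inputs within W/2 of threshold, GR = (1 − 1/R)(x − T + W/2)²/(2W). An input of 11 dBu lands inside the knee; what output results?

10.625 dBu

x − T + W/2 = 11 − 11 + 2 = 2.
GR = (1 − 1/4) × 2² / 8 = 0.75 × 4 / 8 = 0.375 dB.
Output = 11 − 0.375 = 10.625 dBu.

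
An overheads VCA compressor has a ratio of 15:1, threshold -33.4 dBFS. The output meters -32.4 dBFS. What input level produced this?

-18.4 dBFS

The compressed level sits -32.4 − (-33.4) = 1 dB over threshold.
Input overshoot = R × output overshoot = 15 dB → input = -33.4 + 15 = -18.4 dBFS.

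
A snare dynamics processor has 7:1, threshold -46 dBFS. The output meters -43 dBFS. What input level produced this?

The compressed level sits -43 − (-46) = 3 dB over threshold.
Undo the ratio: input overshoot = 3 × 7 = 21 dB, giving input = -25 dBFS.

-25 dBFS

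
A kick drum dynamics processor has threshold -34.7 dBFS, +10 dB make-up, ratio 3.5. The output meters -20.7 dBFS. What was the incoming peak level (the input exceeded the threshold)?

-20.7 dBFS

Before make-up, the level was -20.7 − 10 = -30.7 dBFS.
Post-compression overshoot = -30.7 − (-34.7) = 4 dB.
Input overshoot = R × output overshoot = 14 dB → input = -34.7 + 14 = -20.7 dBFS.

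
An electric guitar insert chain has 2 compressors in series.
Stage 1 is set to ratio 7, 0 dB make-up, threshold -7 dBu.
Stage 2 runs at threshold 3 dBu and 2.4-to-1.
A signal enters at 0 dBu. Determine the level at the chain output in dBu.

-6 dBu

Stage 1: 0 dBu is 7 dB over -7 dBu; at 7:1 that becomes 1 dB over, giving -6 dBu.
Stage 2: -6 dBu ≤ 3 dBu, so stage 2 doesn't engage; output -6 dBu.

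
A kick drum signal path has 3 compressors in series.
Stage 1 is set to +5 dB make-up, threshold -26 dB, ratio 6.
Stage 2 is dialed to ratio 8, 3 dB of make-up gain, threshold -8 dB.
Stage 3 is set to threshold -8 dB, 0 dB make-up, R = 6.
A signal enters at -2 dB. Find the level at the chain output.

Stage 1: overshoot 24 dB → 24/6 = 4 dB → -22 dB; +5 dB make-up → -17 dB.
Stage 2: below threshold (-17 ≤ -8); passes unchanged; make-up brings it to -14 dB.
Stage 3: -14 dB is at or below the -8 dB threshold — no compression; output -14 dB.

-14 dB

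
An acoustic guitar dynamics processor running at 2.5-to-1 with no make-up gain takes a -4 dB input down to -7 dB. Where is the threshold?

-9 dB

Gain reduction = -4 − (-7) = 3 dB; output overshoot = GR / (R − 1) = 3 / 1.5 = 2 dB.
Threshold = output − output overshoot = -7 − 2 = -9 dB.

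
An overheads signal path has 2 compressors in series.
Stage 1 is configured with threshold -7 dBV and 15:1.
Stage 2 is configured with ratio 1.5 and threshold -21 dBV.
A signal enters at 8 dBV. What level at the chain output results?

-11 dBV

Stage 1: 8 dBV is 15 dB over -7 dBV; at 15:1 that becomes 1 dB over, giving -6 dBV.
Stage 2: overshoot 15 dB → 15/1.5 = 10 dB → -11 dBV.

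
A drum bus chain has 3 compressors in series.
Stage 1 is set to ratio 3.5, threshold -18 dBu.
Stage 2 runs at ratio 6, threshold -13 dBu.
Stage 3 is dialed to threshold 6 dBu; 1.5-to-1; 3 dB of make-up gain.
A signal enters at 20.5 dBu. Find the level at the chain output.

Stage 1: overshoot 38.5 dB → 38.5/3.5 = 11 dB → -7 dBu.
Stage 2: -7 dBu is 6 dB over -13 dBu; at 6:1 that becomes 1 dB over, giving -12 dBu.
Stage 3: -12 dBu is at or below the 6 dBu threshold — no compression; make-up brings it to -9 dBu.

-9 dBu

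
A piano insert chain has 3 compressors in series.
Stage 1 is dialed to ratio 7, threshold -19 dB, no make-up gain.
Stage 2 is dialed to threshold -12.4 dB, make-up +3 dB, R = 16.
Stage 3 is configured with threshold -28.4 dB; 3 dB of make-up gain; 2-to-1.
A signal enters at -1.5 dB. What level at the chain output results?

Stage 1: -1.5 dB is 17.5 dB over -19 dB; at 7:1 that becomes 2.5 dB over, giving -16.5 dB.
Stage 2: -16.5 dB is at or below the -12.4 dB threshold — no compression; make-up brings it to -13.5 dB.
Stage 3: -13.5 dB is 14.9 dB over -28.4 dB; at 2:1 that becomes 7.45 dB over, giving -20.95 dB; +3 dB make-up → -17.95 dB.

-17.95 dB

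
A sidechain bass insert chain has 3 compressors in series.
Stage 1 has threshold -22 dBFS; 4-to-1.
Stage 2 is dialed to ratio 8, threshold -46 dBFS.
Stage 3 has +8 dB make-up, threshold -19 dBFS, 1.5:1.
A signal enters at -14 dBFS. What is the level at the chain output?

-34.75 dBFS

Stage 1: 8 dB above -22 dBFS, reduced 4:1 to 2 dB above → -20 dBFS.
Stage 2: 26 dB above -46 dBFS, reduced 8:1 to 3.25 dB above → -42.75 dBFS.
Stage 3: below threshold (-42.75 ≤ -19); passes unchanged; make-up brings it to -34.75 dBFS.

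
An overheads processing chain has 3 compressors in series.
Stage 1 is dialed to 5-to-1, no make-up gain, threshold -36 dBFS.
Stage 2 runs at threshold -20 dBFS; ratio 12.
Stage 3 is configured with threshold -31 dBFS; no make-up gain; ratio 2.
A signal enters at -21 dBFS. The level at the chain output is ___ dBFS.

-33 dBFS

Stage 1: -21 dBFS is 15 dB over -36 dBFS; at 5:1 that becomes 3 dB over, giving -33 dBFS.
Stage 2: -33 dBFS ≤ -20 dBFS, so stage 2 doesn't engage; output -33 dBFS.
Stage 3: -33 dBFS is at or below the -31 dBFS threshold — no compression; output -33 dBFS.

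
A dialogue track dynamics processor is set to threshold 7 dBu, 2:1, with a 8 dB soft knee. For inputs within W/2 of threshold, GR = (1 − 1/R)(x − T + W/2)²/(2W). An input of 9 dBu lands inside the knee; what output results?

x − T + W/2 = 9 − 7 + 4 = 6.
GR = (1 − 1/2) × 6² / 16 = 0.5 × 36 / 16 = 1.125 dB.
Output = 9 − 1.125 = 7.875 dBu.

7.875 dBu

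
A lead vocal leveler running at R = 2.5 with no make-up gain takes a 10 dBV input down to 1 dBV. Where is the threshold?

-5 dBV

Let T be the threshold. Output overshoot = (input overshoot)/R, so 1 − T = (10 − T)/2.5.
2.5·(1 − T) = 10 − T → 1.5·T = 2.5 − 10 = -7.5.
T = -7.5/1.5 = -5 dBV.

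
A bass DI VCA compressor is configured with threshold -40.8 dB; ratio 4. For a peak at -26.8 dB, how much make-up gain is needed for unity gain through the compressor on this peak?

10.5 dB

The peak compresses to -40.8 + 14/4 = -37.3 dB.
To reach -26.8 dB requires -26.8 − (-37.3) = 10.5 dB of make-up.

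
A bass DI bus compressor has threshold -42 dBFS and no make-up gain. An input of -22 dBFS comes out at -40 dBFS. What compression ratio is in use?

10:1

Input overshoot = -22 − (-42) = 20 dB; output overshoot = -40 − (-42) = 2 dB.
Ratio = 20 / 2 = 10.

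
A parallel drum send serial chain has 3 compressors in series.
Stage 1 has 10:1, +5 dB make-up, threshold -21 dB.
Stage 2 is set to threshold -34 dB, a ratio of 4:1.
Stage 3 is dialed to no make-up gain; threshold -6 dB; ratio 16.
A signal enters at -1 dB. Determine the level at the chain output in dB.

Stage 1: 20 dB above -21 dB, reduced 10:1 to 2 dB above → -19 dB; +5 dB make-up → -14 dB.
Stage 2: 20 dB above -34 dB, reduced 4:1 to 5 dB above → -29 dB.
Stage 3: -29 dB ≤ -6 dB, so stage 3 doesn't engage; output -29 dB.

-29 dB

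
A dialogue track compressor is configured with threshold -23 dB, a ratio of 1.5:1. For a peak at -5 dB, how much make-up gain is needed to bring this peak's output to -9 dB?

2 dB

Without make-up, output = threshold + overshoot/1.5 = -23 + 12 = -11 dB.
Gap to target: 2 dB.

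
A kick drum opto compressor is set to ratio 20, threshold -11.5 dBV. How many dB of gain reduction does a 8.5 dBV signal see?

The signal is 20 dB above threshold.
A 20:1 ratio leaves 1 dB of that excess.
So the signal is attenuated by 20 − 1 = 19 dB.

19 dB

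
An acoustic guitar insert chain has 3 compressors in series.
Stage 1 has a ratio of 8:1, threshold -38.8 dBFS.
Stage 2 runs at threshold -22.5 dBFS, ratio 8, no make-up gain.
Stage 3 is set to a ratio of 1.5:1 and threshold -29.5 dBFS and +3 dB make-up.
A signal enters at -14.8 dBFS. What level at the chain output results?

-32.8 dBFS

Stage 1: overshoot 24 dB → 24/8 = 3 dB → -35.8 dBFS.
Stage 2: -35.8 dBFS is at or below the -22.5 dBFS threshold — no compression; output -35.8 dBFS.
Stage 3: -35.8 dBFS is at or below the -29.5 dBFS threshold — no compression; make-up brings it to -32.8 dBFS.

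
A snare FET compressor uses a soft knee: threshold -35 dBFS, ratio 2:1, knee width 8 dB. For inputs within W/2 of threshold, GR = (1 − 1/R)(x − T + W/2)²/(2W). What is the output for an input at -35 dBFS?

-35.5 dBFS

x − T + W/2 = -35 − (-35) + 4 = 4.
GR = (1 − 1/2) × 4² / 16 = 0.5 × 16 / 16 = 0.5 dB.
Output = -35 − 0.5 = -35.5 dBFS.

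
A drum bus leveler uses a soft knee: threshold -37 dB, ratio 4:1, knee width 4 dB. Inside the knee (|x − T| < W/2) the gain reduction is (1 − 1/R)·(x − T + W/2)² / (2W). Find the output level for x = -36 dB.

x − T + W/2 = -36 − (-37) + 2 = 3.
GR = (1 − 1/4) × 3² / 8 = 0.75 × 9 / 8 = 0.84375 dB.
Output = -36 − 0.84375 = -36.84375 dB.

-36.84375 dB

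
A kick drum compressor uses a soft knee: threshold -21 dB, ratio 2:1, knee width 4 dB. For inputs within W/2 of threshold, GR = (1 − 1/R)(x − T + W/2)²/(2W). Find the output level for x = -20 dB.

-20.5625 dB

x − T + W/2 = -20 − (-21) + 2 = 3.
GR = (1 − 1/2) × 3² / 8 = 0.5 × 9 / 8 = 0.5625 dB.
Output = -20 − 0.5625 = -20.5625 dB.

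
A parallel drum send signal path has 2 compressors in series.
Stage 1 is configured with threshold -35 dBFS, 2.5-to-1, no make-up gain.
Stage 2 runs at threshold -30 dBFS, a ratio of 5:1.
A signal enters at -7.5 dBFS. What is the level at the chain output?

Stage 1: 27.5 dB above -35 dBFS, reduced 2.5:1 to 11 dB above → -24 dBFS.
Stage 2: -24 dBFS is 6 dB over -30 dBFS; at 5:1 that becomes 1.2 dB over, giving -28.8 dBFS.

-28.8 dBFS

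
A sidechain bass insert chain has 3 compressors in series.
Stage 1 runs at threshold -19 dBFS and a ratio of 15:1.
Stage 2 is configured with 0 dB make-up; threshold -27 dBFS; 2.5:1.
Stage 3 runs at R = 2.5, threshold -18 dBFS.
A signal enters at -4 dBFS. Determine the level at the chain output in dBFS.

Stage 1: 15 dB above -19 dBFS, reduced 15:1 to 1 dB above → -18 dBFS.
Stage 2: overshoot 9 dB → 9/2.5 = 3.6 dB → -23.4 dBFS.
Stage 3: -23.4 dBFS is at or below the -18 dBFS threshold — no compression; output -23.4 dBFS.

-23.4 dBFS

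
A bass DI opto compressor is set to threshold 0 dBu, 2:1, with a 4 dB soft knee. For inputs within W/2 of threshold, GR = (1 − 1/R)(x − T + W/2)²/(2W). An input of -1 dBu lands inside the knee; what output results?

x − T + W/2 = -1 − 0 + 2 = 1.
GR = (1 − 1/2) × 1² / 8 = 0.5 × 1 / 8 = 0.0625 dB.
Output = -1 − 0.0625 = -1.0625 dBu.

-1.0625 dBu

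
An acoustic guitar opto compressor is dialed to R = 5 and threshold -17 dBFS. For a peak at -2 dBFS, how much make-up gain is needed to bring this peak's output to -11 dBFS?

3 dB

Without make-up, output = threshold + overshoot/5 = -17 + 3 = -14 dBFS.
Gap to target: 3 dB.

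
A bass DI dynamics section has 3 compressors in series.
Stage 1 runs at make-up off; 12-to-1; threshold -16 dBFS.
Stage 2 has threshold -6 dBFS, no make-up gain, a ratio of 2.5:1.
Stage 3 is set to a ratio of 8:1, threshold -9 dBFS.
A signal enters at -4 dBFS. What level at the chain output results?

-15 dBFS

Stage 1: -4 dBFS is 12 dB over -16 dBFS; at 12:1 that becomes 1 dB over, giving -15 dBFS.
Stage 2: -15 dBFS ≤ -6 dBFS, so stage 2 doesn't engage; output -15 dBFS.
Stage 3: -15 dBFS ≤ -9 dBFS, so stage 3 doesn't engage; output -15 dBFS.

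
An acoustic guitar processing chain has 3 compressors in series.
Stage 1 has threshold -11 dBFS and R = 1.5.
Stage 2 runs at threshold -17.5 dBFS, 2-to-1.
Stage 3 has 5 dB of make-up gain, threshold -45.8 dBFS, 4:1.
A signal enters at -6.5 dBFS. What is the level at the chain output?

-32.5375 dBFS

Stage 1: -6.5 dBFS is 4.5 dB over -11 dBFS; at 1.5:1 that becomes 3 dB over, giving -8 dBFS.
Stage 2: overshoot 9.5 dB → 9.5/2 = 4.75 dB → -12.75 dBFS.
Stage 3: -12.75 dBFS is 33.05 dB over -45.8 dBFS; at 4:1 that becomes 8.2625 dB over, giving -37.5375 dBFS; +5 dB make-up → -32.5375 dBFS.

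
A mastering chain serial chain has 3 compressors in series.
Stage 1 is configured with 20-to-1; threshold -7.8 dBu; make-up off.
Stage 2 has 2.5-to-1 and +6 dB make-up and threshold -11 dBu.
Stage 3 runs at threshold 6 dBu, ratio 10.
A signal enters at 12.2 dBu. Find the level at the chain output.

Stage 1: 20 dB above -7.8 dBu, reduced 20:1 to 1 dB above → -6.8 dBu.
Stage 2: overshoot 4.2 dB → 4.2/2.5 = 1.68 dB → -9.32 dBu; +6 dB make-up → -3.32 dBu.
Stage 3: -3.32 dBu is at or below the 6 dBu threshold — no compression; output -3.32 dBu.

-3.32 dBu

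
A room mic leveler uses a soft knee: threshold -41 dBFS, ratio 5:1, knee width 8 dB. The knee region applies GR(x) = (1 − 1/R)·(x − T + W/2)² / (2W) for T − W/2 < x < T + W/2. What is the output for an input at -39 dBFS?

-40.8 dBFS

x − T + W/2 = -39 − (-41) + 4 = 6.
GR = (1 − 1/5) × 6² / 16 = 0.8 × 36 / 16 = 1.8 dB.
Output = -39 − 1.8 = -40.8 dBFS.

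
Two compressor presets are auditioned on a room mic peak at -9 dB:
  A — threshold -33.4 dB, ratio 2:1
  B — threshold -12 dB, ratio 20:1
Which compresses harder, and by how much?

A: 24.4 dB over, compressed to 12.2 dB over, so 12.2 dB of GR.
B: 3 dB over, compressed to 0.15 dB over, so 2.85 dB of GR.
A reduces 9.35 dB more.

A, by 9.35 dB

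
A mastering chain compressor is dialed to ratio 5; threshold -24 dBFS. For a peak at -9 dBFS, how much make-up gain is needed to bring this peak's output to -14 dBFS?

7 dB

The peak compresses to -24 + 15/5 = -21 dBFS.
To reach -14 dBFS requires -14 − (-21) = 7 dB of make-up.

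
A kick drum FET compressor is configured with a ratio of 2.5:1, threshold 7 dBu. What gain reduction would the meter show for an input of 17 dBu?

6 dB

17 dBu exceeds the threshold by 10 dB.
After 2.5:1 compression the overshoot becomes 10/2.5 = 4 dB.
So the signal is attenuated by 10 − 4 = 6 dB.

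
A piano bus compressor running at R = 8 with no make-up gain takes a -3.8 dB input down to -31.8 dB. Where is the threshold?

-35.8 dB

Gain reduction = -3.8 − (-31.8) = 28 dB; output overshoot = GR / (R − 1) = 28 / 7 = 4 dB.
Threshold = output − output overshoot = -31.8 − 4 = -35.8 dB.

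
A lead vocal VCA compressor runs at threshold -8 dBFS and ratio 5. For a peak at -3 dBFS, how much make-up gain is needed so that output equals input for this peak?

The peak compresses to -8 + 5/5 = -7 dBFS.
To reach -3 dBFS requires -3 − (-7) = 4 dB of make-up.

4 dB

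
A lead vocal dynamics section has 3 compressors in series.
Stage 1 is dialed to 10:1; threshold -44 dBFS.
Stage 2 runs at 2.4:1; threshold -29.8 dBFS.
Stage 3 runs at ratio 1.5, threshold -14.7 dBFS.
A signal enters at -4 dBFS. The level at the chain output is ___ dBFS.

Stage 1: 40 dB above -44 dBFS, reduced 10:1 to 4 dB above → -40 dBFS.
Stage 2: -40 dBFS ≤ -29.8 dBFS, so stage 2 doesn't engage; output -40 dBFS.
Stage 3: below threshold (-40 ≤ -14.7); passes unchanged; output -40 dBFS.

-40 dBFS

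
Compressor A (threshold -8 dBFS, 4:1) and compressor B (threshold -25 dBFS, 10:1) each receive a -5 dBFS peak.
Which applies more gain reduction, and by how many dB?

B, by 15.75 dB

A: GR = 3 − 3/4 = 2.25 dB.
B: GR = 20 − 20/10 = 18 dB.
B reduces 15.75 dB more.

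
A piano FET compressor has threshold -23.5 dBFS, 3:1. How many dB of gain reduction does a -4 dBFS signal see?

13 dB

The signal is 19.5 dB above threshold.
A 3:1 ratio leaves 6.5 dB of that excess.
GR = overshoot in − overshoot out = 19.5 − 6.5 = 13 dB.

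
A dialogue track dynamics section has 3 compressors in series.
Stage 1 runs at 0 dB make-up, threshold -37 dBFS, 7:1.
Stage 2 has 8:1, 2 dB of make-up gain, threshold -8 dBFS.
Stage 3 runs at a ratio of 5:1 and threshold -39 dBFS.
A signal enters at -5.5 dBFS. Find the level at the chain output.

-37.3 dBFS

Stage 1: -5.5 dBFS is 31.5 dB over -37 dBFS; at 7:1 that becomes 4.5 dB over, giving -32.5 dBFS.
Stage 2: -32.5 dBFS ≤ -8 dBFS, so stage 2 doesn't engage; make-up brings it to -30.5 dBFS.
Stage 3: -30.5 dBFS is 8.5 dB over -39 dBFS; at 5:1 that becomes 1.7 dB over, giving -37.3 dBFS.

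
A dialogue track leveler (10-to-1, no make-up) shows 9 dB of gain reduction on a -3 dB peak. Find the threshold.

-13 dB

Input is 10 dB above T (since output overshoot × R = input overshoot: (-12 − T)·10 = -3 − T gives T = -13 dB).
Check: -13 + (-3 − (-13))/10 = -13 + 1 = -12 dB. ✓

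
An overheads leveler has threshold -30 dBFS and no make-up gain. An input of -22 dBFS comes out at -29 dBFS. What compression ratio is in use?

8:1

Input overshoot = -22 − (-30) = 8 dB; output overshoot = -29 − (-30) = 1 dB.
Ratio = 8 / 1 = 8.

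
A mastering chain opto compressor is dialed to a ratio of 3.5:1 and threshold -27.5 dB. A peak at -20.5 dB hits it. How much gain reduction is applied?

5 dB

Overshoot = -20.5 − (-27.5) = 7 dB.
At 3.5:1, output sits 7/3.5 = 2 dB above threshold.
GR = overshoot in − overshoot out = 7 − 2 = 5 dB.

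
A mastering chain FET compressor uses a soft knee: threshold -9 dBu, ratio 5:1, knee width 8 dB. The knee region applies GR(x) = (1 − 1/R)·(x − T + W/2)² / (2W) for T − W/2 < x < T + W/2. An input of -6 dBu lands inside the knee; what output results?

x − T + W/2 = -6 − (-9) + 4 = 7.
GR = (1 − 1/5) × 7² / 16 = 0.8 × 49 / 16 = 2.45 dB.
Output = -6 − 2.45 = -8.45 dBu.

-8.45 dBu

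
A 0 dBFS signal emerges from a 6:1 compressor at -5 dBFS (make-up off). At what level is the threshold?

Input is 6 dB above T (since output overshoot × R = input overshoot: (-5 − T)·6 = 0 − T gives T = -6 dBFS).
Check: -6 + (0 − (-6))/6 = -6 + 1 = -5 dBFS. ✓

-6 dBFS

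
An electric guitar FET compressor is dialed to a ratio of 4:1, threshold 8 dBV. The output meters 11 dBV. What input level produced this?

20 dBV

That's 3 dB above the 8 dBV threshold.
Input overshoot = R × output overshoot = 12 dB → input = 8 + 12 = 20 dBV.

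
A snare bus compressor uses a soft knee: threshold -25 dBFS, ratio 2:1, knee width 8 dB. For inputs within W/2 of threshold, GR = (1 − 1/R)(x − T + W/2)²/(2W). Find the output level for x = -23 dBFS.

x − T + W/2 = -23 − (-25) + 4 = 6.
GR = (1 − 1/2) × 6² / 16 = 0.5 × 36 / 16 = 1.125 dB.
Output = -23 − 1.125 = -24.125 dBFS.

-24.125 dBFS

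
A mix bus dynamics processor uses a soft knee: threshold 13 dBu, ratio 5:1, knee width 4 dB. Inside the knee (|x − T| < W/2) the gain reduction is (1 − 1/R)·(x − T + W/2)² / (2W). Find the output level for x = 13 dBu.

12.6 dBu

x − T + W/2 = 13 − 13 + 2 = 2.
GR = (1 − 1/5) × 2² / 8 = 0.8 × 4 / 8 = 0.4 dB.
Output = 13 − 0.4 = 12.6 dBu.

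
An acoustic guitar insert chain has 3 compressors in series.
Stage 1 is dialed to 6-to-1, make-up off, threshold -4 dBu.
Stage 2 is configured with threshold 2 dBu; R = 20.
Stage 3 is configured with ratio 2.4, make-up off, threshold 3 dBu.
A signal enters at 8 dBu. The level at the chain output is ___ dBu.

Stage 1: overshoot 12 dB → 12/6 = 2 dB → -2 dBu.
Stage 2: -2 dBu is at or below the 2 dBu threshold — no compression; output -2 dBu.
Stage 3: -2 dBu ≤ 3 dBu, so stage 3 doesn't engage; output -2 dBu.

-2 dBu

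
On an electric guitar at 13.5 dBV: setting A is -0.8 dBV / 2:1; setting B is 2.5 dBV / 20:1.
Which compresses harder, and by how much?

B, by 3.3 dB

A: overshoot 14.3 dB → output overshoot 7.15 dB → GR 7.15 dB.
B: overshoot 11 dB → output overshoot 0.55 dB → GR 10.45 dB.
Difference: 3.3 dB in favour of B.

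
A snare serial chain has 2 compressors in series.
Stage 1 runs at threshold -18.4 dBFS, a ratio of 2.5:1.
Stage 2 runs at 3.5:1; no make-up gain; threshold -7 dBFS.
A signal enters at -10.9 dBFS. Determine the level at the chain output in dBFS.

Stage 1: overshoot 7.5 dB → 7.5/2.5 = 3 dB → -15.4 dBFS.
Stage 2: below threshold (-15.4 ≤ -7); passes unchanged; output -15.4 dBFS.

-15.4 dBFS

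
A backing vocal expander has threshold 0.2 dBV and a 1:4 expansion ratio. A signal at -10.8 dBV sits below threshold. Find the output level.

Undershoot = 0.2 − (-10.8) = 11 dB.
At 1:4, that expands to 44 dB under threshold.
Output = 0.2 − 44 = -43.8 dBV.

-43.8 dBV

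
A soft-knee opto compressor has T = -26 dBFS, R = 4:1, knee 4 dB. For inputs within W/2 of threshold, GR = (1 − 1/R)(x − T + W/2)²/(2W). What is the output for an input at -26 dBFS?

x − T + W/2 = -26 − (-26) + 2 = 2.
GR = (1 − 1/4) × 2² / 8 = 0.75 × 4 / 8 = 0.375 dB.
Output = -26 − 0.375 = -26.375 dBFS.

-26.375 dBFS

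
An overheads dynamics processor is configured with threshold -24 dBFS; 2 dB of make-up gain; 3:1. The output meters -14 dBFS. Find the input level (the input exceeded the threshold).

0 dBFS

Stripping the +2 dB make-up gives -16 dBFS at the gain stage.
That's 8 dB above the -24 dBFS threshold.
Input overshoot = R × output overshoot = 24 dB → input = -24 + 24 = 0 dBFS.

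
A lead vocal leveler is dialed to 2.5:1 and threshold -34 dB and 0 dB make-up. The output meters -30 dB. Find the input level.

That's 4 dB above the -34 dB threshold.
Input overshoot = R × output overshoot = 10 dB → input = -34 + 10 = -24 dB.

-24 dB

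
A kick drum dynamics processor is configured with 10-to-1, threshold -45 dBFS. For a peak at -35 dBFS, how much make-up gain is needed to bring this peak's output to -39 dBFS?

5 dB

The peak compresses to -45 + 10/10 = -44 dBFS.
To reach -39 dBFS requires -39 − (-44) = 5 dB of make-up.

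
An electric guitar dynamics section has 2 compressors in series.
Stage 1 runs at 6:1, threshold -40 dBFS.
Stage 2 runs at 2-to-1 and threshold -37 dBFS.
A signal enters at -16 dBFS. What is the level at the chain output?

-36.5 dBFS

Stage 1: -16 dBFS is 24 dB over -40 dBFS; at 6:1 that becomes 4 dB over, giving -36 dBFS.
Stage 2: overshoot 1 dB → 1/2 = 0.5 dB → -36.5 dBFS.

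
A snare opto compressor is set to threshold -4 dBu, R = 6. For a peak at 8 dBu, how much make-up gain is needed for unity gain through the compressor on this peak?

10 dB

Overshoot 12 dB → 12/6 = 2 dB after compression, so the compressed level is -4 + 2 = -2 dBu.
Make-up = target − compressed = 8 − (-2) = 10 dB.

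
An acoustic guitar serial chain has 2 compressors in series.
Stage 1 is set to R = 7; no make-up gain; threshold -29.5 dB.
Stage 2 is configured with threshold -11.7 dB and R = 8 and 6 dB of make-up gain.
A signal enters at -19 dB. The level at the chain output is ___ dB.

Stage 1: -19 dB is 10.5 dB over -29.5 dB; at 7:1 that becomes 1.5 dB over, giving -28 dB.
Stage 2: -28 dB is at or below the -11.7 dB threshold — no compression; make-up brings it to -22 dB.

-22 dB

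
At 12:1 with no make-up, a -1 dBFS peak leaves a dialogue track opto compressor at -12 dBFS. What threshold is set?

-13 dBFS

Input is 12 dB above T (since output overshoot × R = input overshoot: (-12 − T)·12 = -1 − T gives T = -13 dBFS).
Check: -13 + (-1 − (-13))/12 = -13 + 1 = -12 dBFS. ✓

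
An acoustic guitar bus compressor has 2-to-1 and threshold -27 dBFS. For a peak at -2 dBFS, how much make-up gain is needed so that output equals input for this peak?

12.5 dB

Without make-up, output = threshold + overshoot/2 = -27 + 12.5 = -14.5 dBFS.
Gap to target: 12.5 dB.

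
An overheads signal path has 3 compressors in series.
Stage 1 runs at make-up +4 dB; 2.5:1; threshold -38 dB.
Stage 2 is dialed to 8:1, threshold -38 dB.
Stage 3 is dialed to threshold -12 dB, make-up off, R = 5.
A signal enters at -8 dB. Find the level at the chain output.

Stage 1: overshoot 30 dB → 30/2.5 = 12 dB → -26 dB; +4 dB make-up → -22 dB.
Stage 2: -22 dB is 16 dB over -38 dB; at 8:1 that becomes 2 dB over, giving -36 dB.
Stage 3: -36 dB ≤ -12 dB, so stage 3 doesn't engage; output -36 dB.

-36 dB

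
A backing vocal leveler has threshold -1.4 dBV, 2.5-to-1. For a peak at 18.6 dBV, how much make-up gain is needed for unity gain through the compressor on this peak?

The peak compresses to -1.4 + 20/2.5 = 6.6 dBV.
To reach 18.6 dBV requires 18.6 − 6.6 = 12 dB of make-up.

12 dB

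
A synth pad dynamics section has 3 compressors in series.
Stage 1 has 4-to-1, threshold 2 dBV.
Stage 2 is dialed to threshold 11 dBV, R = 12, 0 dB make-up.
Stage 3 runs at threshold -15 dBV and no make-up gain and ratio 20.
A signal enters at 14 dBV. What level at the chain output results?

Stage 1: 12 dB above 2 dBV, reduced 4:1 to 3 dB above → 5 dBV.
Stage 2: 5 dBV is at or below the 11 dBV threshold — no compression; output 5 dBV.
Stage 3: 5 dBV is 20 dB over -15 dBV; at 20:1 that becomes 1 dB over, giving -14 dBV.

-14 dBV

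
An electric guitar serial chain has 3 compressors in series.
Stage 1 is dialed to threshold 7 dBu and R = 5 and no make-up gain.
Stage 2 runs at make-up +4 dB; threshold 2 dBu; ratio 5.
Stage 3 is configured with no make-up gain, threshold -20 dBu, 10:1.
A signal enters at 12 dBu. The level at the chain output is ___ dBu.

-17.28 dBu

Stage 1: 12 dBu is 5 dB over 7 dBu; at 5:1 that becomes 1 dB over, giving 8 dBu.
Stage 2: 8 dBu is 6 dB over 2 dBu; at 5:1 that becomes 1.2 dB over, giving 3.2 dBu; +4 dB make-up → 7.2 dBu.
Stage 3: overshoot 27.2 dB → 27.2/10 = 2.72 dB → -17.28 dBu.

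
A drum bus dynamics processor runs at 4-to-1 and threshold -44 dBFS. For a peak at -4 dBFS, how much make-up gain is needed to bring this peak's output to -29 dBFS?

Overshoot 40 dB → 40/4 = 10 dB after compression, so the compressed level is -44 + 10 = -34 dBFS.
Make-up = target − compressed = -29 − (-34) = 5 dB.

5 dB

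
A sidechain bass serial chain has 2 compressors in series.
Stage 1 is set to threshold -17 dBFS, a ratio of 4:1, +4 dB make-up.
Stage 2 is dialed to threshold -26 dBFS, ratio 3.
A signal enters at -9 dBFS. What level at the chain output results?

Stage 1: -9 dBFS is 8 dB over -17 dBFS; at 4:1 that becomes 2 dB over, giving -15 dBFS; +4 dB make-up → -11 dBFS.
Stage 2: -11 dBFS is 15 dB over -26 dBFS; at 3:1 that becomes 5 dB over, giving -21 dBFS.

-21 dBFS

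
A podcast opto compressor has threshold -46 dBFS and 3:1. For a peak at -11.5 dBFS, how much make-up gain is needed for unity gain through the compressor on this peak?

23 dB

Overshoot 34.5 dB → 34.5/3 = 11.5 dB after compression, so the compressed level is -46 + 11.5 = -34.5 dBFS.
Make-up = target − compressed = -11.5 − (-34.5) = 23 dB.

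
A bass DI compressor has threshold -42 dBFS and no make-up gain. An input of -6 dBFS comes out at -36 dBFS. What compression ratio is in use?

6:1

Input overshoot = -6 − (-42) = 36 dB; output overshoot = -36 − (-42) = 6 dB.
Ratio = 36 / 6 = 6.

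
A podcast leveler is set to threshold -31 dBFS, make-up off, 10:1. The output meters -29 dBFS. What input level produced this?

-11 dBFS

Post-compression overshoot = -29 − (-31) = 2 dB.
Before 10:1 compression the overshoot was 2 × 10 = 20 dB, so input = -31 + 20 = -11 dBFS.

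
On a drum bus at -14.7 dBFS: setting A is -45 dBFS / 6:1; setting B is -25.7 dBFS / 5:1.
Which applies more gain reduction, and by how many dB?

A: overshoot 30.3 dB → output overshoot 5.05 dB → GR 25.25 dB.
B: overshoot 11 dB → output overshoot 2.2 dB → GR 8.8 dB.
A applies 16.45 dB more gain reduction.

A, by 16.45 dB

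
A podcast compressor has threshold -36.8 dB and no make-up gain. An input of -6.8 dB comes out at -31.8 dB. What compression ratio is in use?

Input overshoot = -6.8 − (-36.8) = 30 dB; output overshoot = -31.8 − (-36.8) = 5 dB.
Ratio = 30 / 5 = 6.

6:1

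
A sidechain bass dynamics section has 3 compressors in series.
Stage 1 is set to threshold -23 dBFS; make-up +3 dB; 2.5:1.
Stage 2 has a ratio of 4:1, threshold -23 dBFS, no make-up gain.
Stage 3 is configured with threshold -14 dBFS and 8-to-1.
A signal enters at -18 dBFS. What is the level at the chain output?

-21.75 dBFS

Stage 1: -18 dBFS is 5 dB over -23 dBFS; at 2.5:1 that becomes 2 dB over, giving -21 dBFS; +3 dB make-up → -18 dBFS.
Stage 2: 5 dB above -23 dBFS, reduced 4:1 to 1.25 dB above → -21.75 dBFS.
Stage 3: below threshold (-21.75 ≤ -14); passes unchanged; output -21.75 dBFS.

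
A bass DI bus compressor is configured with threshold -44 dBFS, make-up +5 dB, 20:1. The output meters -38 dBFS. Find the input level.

-24 dBFS

Before make-up, the level was -38 − 5 = -43 dBFS.
That's 1 dB above the -44 dBFS threshold.
Undo the ratio: input overshoot = 1 × 20 = 20 dB, giving input = -24 dBFS.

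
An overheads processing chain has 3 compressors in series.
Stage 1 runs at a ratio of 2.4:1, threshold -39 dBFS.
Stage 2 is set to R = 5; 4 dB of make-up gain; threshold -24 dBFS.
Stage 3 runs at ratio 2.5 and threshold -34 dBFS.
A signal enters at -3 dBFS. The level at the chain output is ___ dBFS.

Stage 1: 36 dB above -39 dBFS, reduced 2.4:1 to 15 dB above → -24 dBFS.
Stage 2: -24 dBFS ≤ -24 dBFS, so stage 2 doesn't engage; make-up brings it to -20 dBFS.
Stage 3: 14 dB above -34 dBFS, reduced 2.5:1 to 5.6 dB above → -28.4 dBFS.

-28.4 dBFS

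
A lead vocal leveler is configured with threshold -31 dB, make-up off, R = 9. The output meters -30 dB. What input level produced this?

Post-compression overshoot = -30 − (-31) = 1 dB.
Undo the ratio: input overshoot = 1 × 9 = 9 dB, giving input = -22 dB.

-22 dB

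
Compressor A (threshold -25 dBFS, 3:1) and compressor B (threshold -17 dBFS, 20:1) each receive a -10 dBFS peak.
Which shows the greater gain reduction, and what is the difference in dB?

A: GR = 15 − 15/3 = 10 dB.
B: GR = 7 − 7/20 = 6.65 dB.
Difference: 3.35 dB in favour of A.

A, by 3.35 dB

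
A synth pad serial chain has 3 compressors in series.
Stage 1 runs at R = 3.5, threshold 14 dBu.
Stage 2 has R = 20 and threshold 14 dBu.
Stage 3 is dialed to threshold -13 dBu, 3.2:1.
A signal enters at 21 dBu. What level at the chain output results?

-4.53125 dBu

Stage 1: 7 dB above 14 dBu, reduced 3.5:1 to 2 dB above → 16 dBu.
Stage 2: overshoot 2 dB → 2/20 = 0.1 dB → 14.1 dBu.
Stage 3: 27.1 dB above -13 dBu, reduced 3.2:1 to 8.46875 dB above → -4.53125 dBu.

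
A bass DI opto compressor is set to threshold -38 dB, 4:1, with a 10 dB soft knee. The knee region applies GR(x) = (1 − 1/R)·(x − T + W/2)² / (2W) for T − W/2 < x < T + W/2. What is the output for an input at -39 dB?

-39.6 dB

x − T + W/2 = -39 − (-38) + 5 = 4.
GR = (1 − 1/4) × 4² / 20 = 0.75 × 16 / 20 = 0.6 dB.
Output = -39 − 0.6 = -39.6 dB.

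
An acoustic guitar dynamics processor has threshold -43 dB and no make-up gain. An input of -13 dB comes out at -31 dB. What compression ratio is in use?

2.5:1

Input overshoot = -13 − (-43) = 30 dB; output overshoot = -31 − (-43) = 12 dB.
Ratio = 30 / 12 = 2.5.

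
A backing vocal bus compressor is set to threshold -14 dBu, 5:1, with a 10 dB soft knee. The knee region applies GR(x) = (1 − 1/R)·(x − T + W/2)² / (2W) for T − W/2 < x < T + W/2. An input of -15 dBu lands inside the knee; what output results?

-15.64 dBu

x − T + W/2 = -15 − (-14) + 5 = 4.
GR = (1 − 1/5) × 4² / 20 = 0.8 × 16 / 20 = 0.64 dB.
Output = -15 − 0.64 = -15.64 dBu.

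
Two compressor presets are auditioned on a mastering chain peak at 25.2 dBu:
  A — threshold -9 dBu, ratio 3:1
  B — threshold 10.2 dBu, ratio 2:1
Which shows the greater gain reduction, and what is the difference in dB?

A, by 15.3 dB

A: overshoot 34.2 dB → output overshoot 11.4 dB → GR 22.8 dB.
B: overshoot 15 dB → output overshoot 7.5 dB → GR 7.5 dB.
A applies 15.3 dB more gain reduction.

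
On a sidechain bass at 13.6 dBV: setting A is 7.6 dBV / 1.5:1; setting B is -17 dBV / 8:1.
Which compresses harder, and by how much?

A: 6 dB over, compressed to 4 dB over, so 2 dB of GR.
B: 30.6 dB over, compressed to 3.825 dB over, so 26.775 dB of GR.
B reduces 24.775 dB more.

B, by 24.775 dB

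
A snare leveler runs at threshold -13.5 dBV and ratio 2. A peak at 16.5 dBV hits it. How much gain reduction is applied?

16.5 dBV exceeds the threshold by 30 dB.
At 2:1, output sits 30/2 = 15 dB above threshold.
Gain reduction = 30 − 15 = 15 dB.

15 dB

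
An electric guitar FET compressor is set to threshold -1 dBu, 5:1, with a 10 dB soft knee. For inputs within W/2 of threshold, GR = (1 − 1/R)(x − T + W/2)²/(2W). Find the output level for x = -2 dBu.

-2.64 dBu

x − T + W/2 = -2 − (-1) + 5 = 4.
GR = (1 − 1/5) × 4² / 20 = 0.8 × 16 / 20 = 0.64 dB.
Output = -2 − 0.64 = -2.64 dBu.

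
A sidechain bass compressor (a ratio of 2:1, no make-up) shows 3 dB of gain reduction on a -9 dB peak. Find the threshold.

Gain reduction = -9 − (-12) = 3 dB; output overshoot = GR / (R − 1) = 3 / 1 = 3 dB.
Threshold = output − output overshoot = -12 − 3 = -15 dB.

-15 dB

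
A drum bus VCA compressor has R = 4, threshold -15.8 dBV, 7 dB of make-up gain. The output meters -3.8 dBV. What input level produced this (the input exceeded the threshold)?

Before make-up, the level was -3.8 − 7 = -10.8 dBV.
That's 5 dB above the -15.8 dBV threshold.
Input overshoot = R × output overshoot = 20 dB → input = -15.8 + 20 = 4.2 dBV.

4.2 dBV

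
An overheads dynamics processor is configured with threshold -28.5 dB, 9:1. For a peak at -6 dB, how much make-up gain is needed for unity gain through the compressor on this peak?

The peak compresses to -28.5 + 22.5/9 = -26 dB.
To reach -6 dB requires -6 − (-26) = 20 dB of make-up.

20 dB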